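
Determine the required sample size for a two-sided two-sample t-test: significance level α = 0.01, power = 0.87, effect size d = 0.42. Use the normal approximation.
n = 156 per group

Sample size formula (two-sample t-test, normal approximation):
n = 2 · ((z_{α/2} + z_β) / d)²

z_{α/2} = 2.576 (for α = 0.01, two-sided)
z_β = 1.126 (for power = 0.87)
d = 0.42

n = 2 · ((2.576 + 1.126) / 0.42)²
n = 2 · (8.814)²
n ≈ 155.37
Round up to the next whole number: n = 156 per group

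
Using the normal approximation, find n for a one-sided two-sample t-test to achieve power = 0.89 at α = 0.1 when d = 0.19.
n = 349 per group

Sample size formula (two-sample t-test, normal approximation):
n = 2 · ((z_α + z_β) / d)²

z_α = 1.282 (for α = 0.1, one-sided)
z_β = 1.227 (for power = 0.89)
d = 0.19

n = 2 · ((1.282 + 1.227) / 0.19)²
n = 2 · (13.205)²
n ≈ 348.74
Round up to the next whole number: n = 349 per group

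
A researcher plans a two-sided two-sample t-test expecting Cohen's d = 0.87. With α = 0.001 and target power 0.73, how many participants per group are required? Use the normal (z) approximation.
n = 41 per group

Sample size formula (two-sample t-test, normal approximation):
n = 2 · ((z_{α/2} + z_β) / d)²

z_{α/2} = 3.291 (for α = 0.001, two-sided)
z_β = 0.613 (for power = 0.73)
d = 0.87

n = 2 · ((3.291 + 0.613) / 0.87)²
n = 2 · (4.487)²
n ≈ 40.27
Round up to the next whole number: n = 41 per group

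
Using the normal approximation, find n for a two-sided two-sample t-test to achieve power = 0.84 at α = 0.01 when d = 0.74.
n = 47 per group

Sample size formula (two-sample t-test, normal approximation):
n = 2 · ((z_{α/2} + z_β) / d)²

z_{α/2} = 2.576 (for α = 0.01, two-sided)
z_β = 0.994 (for power = 0.84)
d = 0.74

n = 2 · ((2.576 + 0.994) / 0.74)²
n = 2 · (4.824)²
n ≈ 46.54
Round up to the next whole number: n = 47 per group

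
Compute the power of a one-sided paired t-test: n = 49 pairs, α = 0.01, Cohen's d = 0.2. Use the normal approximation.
Power ≈ 0.18

Power calculation (paired t-test, normal approximation):
z_β = d · √n - z_α
z_β = 0.2 · √49 - 2.326
z_β = 0.2 · 7.000 - 2.326
z_β = -0.926

Power = Φ(z_β) = Φ(-0.926) ≈ 0.177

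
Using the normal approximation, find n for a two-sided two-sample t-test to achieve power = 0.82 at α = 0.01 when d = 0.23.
n = 461 per group

Sample size formula (two-sample t-test, normal approximation):
n = 2 · ((z_{α/2} + z_β) / d)²

z_{α/2} = 2.576 (for α = 0.01, two-sided)
z_β = 0.915 (for power = 0.82)
d = 0.23

n = 2 · ((2.576 + 0.915) / 0.23)²
n = 2 · (15.178)²
n ≈ 460.74
Round up to the next whole number: n = 461 per group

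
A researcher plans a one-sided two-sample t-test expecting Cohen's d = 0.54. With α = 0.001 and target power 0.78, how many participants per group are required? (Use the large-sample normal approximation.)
n = 103 per group

Sample size formula (two-sample t-test, normal approximation):
n = 2 · ((z_α + z_β) / d)²

z_α = 3.090 (for α = 0.001, one-sided)
z_β = 0.772 (for power = 0.78)
d = 0.54

n = 2 · ((3.090 + 0.772) / 0.54)²
n = 2 · (7.152)²
n ≈ 102.30
Round up to the next whole number: n = 103 per group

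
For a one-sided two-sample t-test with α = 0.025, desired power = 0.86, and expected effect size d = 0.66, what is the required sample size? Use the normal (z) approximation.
n = 43 per group

Sample size formula (two-sample t-test, normal approximation):
n = 2 · ((z_α + z_β) / d)²

z_α = 1.960 (for α = 0.025, one-sided)
z_β = 1.080 (for power = 0.86)
d = 0.66

n = 2 · ((1.960 + 1.080) / 0.66)²
n = 2 · (4.606)²
n ≈ 42.43
Round up to the next whole number: n = 43 per group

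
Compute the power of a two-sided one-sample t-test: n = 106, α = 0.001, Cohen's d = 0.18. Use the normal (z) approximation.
Power ≈ 0.08

Power calculation (one-sample t-test, normal approximation):
z_β = d · √n - z_{α/2}
z_β = 0.18 · √106 - 3.291
z_β = 0.18 · 10.296 - 3.291
z_β = -1.437

Power = Φ(z_β) = Φ(-1.437) ≈ 0.075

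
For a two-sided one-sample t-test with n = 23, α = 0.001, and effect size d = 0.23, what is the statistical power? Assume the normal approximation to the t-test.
Power ≈ 0.01

Power calculation (one-sample t-test, normal approximation):
z_β = d · √n - z_{α/2}
z_β = 0.23 · √23 - 3.291
z_β = 0.23 · 4.796 - 3.291
z_β = -2.187

Power = Φ(z_β) = Φ(-2.187) ≈ 0.014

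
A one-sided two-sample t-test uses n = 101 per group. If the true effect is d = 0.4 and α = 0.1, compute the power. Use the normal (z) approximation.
Power ≈ 0.94

Power calculation (two-sample t-test, normal approximation):
z_β = d · √(n/2) - z_α
z_β = 0.4 · √(101/2) - 1.282
z_β = 0.4 · 7.106 - 1.282
z_β = 1.561

Power = Φ(z_β) = Φ(1.561) ≈ 0.941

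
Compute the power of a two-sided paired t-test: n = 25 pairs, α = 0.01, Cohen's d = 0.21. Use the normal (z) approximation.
Power ≈ 0.06

Power calculation (paired t-test, normal approximation):
z_β = d · √n - z_{α/2}
z_β = 0.21 · √25 - 2.576
z_β = 0.21 · 5.000 - 2.576
z_β = -1.526

Power = Φ(z_β) = Φ(-1.526) ≈ 0.064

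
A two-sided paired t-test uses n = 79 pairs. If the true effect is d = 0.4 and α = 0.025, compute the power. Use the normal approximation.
Power ≈ 0.91

Power calculation (paired t-test, normal approximation):
z_β = d · √n - z_{α/2}
z_β = 0.4 · √79 - 2.241
z_β = 0.4 · 8.888 - 2.241
z_β = 1.314

Power = Φ(z_β) = Φ(1.314) ≈ 0.906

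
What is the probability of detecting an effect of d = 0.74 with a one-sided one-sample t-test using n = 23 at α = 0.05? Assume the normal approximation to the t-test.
Power ≈ 0.97

Power calculation (one-sample t-test, normal approximation):
z_β = d · √n - z_α
z_β = 0.74 · √23 - 1.645
z_β = 0.74 · 4.796 - 1.645
z_β = 1.904

Power = Φ(z_β) = Φ(1.904) ≈ 0.972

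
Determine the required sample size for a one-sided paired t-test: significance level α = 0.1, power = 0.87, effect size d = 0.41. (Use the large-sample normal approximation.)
n = 35 pairs

Sample size formula (paired t-test, normal approximation):
n = ((z_α + z_β) / d)²

z_α = 1.282 (for α = 0.1, one-sided)
z_β = 1.126 (for power = 0.87)
d = 0.41

n = ((1.282 + 1.126) / 0.41)²
n = (5.873)²
n ≈ 34.49
Round up to the next whole number: n = 35 pairs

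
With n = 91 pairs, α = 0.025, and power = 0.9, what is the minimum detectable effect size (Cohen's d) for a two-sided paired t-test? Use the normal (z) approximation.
d ≈ 0.37

Minimum detectable effect (paired t-test, normal approximation):
d = (z_{α/2} + z_β) / √n
d = (2.241 + 1.282) / √91
d = 3.523 / 9.539
d ≈ 0.37

By Cohen's convention (0.2 small / 0.5 medium / 0.8 large): small effect.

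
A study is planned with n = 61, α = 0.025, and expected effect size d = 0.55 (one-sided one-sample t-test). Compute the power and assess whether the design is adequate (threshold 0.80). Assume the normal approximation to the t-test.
Power ≈ 0.99; the study is adequately powered (power ≥ 0.80)

Power calculation (one-sample t-test, normal approximation):
z_β = d · √n - z_α
z_β = 0.55 · √61 - 1.960
z_β = 0.55 · 7.810 - 1.960
z_β = 2.336

Power = Φ(z_β) = Φ(2.336) ≈ 0.990

Effect size d = 0.55 is medium by Cohen's convention (0.2/0.5/0.8).

Threshold: power ≥ 0.80 is conventionally adequate.
Power ≈ 0.99 → the study is adequately powered (power ≥ 0.80).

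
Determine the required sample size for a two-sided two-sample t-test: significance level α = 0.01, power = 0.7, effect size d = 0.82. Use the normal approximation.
n = 29 per group

Sample size formula (two-sample t-test, normal approximation):
n = 2 · ((z_{α/2} + z_β) / d)²

z_{α/2} = 2.576 (for α = 0.01, two-sided)
z_β = 0.524 (for power = 0.7)
d = 0.82

n = 2 · ((2.576 + 0.524) / 0.82)²
n = 2 · (3.780)²
n ≈ 28.58
Round up to the next whole number: n = 29 per group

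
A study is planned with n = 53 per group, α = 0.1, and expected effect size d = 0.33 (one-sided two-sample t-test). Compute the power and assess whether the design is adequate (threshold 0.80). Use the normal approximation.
Power ≈ 0.66; the study is underpowered (power < 0.80)

Power calculation (two-sample t-test, normal approximation):
z_β = d · √(n/2) - z_α
z_β = 0.33 · √(53/2) - 1.282
z_β = 0.33 · 5.148 - 1.282
z_β = 0.417

Power = Φ(z_β) = Φ(0.417) ≈ 0.662

Effect size d = 0.33 is small by Cohen's convention (0.2/0.5/0.8).

Threshold: power ≥ 0.80 is conventionally adequate.
Power ≈ 0.66 → the study is underpowered (power < 0.80).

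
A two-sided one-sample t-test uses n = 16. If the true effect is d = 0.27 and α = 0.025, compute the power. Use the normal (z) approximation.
Power ≈ 0.12

Power calculation (one-sample t-test, normal approximation):
z_β = d · √n - z_{α/2}
z_β = 0.27 · √16 - 2.241
z_β = 0.27 · 4.000 - 2.241
z_β = -1.161

Power = Φ(z_β) = Φ(-1.161) ≈ 0.123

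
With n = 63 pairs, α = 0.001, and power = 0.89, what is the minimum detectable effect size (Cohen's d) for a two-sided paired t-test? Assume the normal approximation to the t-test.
d ≈ 0.57

Minimum detectable effect (paired t-test, normal approximation):
d = (z_{α/2} + z_β) / √n
d = (3.291 + 1.227) / √63
d = 4.517 / 7.937
d ≈ 0.57

By Cohen's convention (0.2 small / 0.5 medium / 0.8 large): medium effect.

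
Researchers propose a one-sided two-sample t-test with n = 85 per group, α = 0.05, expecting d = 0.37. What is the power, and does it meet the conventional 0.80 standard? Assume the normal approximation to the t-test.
Power ≈ 0.78; the study is underpowered (power < 0.80)

Power calculation (two-sample t-test, normal approximation):
z_β = d · √(n/2) - z_α
z_β = 0.37 · √(85/2) - 1.645
z_β = 0.37 · 6.519 - 1.645
z_β = 0.767

Power = Φ(z_β) = Φ(0.767) ≈ 0.779

Effect size d = 0.37 is small by Cohen's convention (0.2/0.5/0.8).

Threshold: power ≥ 0.80 is conventionally adequate.
Power ≈ 0.78 → the study is underpowered (power < 0.80).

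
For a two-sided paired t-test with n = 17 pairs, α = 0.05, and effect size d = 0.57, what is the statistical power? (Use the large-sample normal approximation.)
Power ≈ 0.65

Power calculation (paired t-test, normal approximation):
z_β = d · √n - z_{α/2}
z_β = 0.57 · √17 - 1.960
z_β = 0.57 · 4.123 - 1.960
z_β = 0.390

Power = Φ(z_β) = Φ(0.390) ≈ 0.652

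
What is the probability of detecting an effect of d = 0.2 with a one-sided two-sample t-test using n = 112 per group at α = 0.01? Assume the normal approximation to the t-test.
Power ≈ 0.20

Power calculation (two-sample t-test, normal approximation):
z_β = d · √(n/2) - z_α
z_β = 0.2 · √(112/2) - 2.326
z_β = 0.2 · 7.483 - 2.326
z_β = -0.830

Power = Φ(z_β) = Φ(-0.830) ≈ 0.203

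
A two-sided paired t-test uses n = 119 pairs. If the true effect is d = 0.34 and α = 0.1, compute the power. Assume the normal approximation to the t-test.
Power ≈ 0.98

Power calculation (paired t-test, normal approximation):
z_β = d · √n - z_{α/2}
z_β = 0.34 · √119 - 1.645
z_β = 0.34 · 10.909 - 1.645
z_β = 2.064

Power = Φ(z_β) = Φ(2.064) ≈ 0.980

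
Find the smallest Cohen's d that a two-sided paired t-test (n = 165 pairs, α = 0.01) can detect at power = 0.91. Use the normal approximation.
d ≈ 0.30

Minimum detectable effect (paired t-test, normal approximation):
d = (z_{α/2} + z_β) / √n
d = (2.576 + 1.341) / √165
d = 3.917 / 12.845
d ≈ 0.30

By Cohen's convention (0.2 small / 0.5 medium / 0.8 large): small effect.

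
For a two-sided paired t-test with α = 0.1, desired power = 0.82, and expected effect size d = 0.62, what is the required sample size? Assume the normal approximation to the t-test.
n = 18 pairs

Sample size formula (paired t-test, normal approximation):
n = ((z_{α/2} + z_β) / d)²

z_{α/2} = 1.645 (for α = 0.1, two-sided)
z_β = 0.915 (for power = 0.82)
d = 0.62

n = ((1.645 + 0.915) / 0.62)²
n = (4.129)²
n ≈ 17.05
Round up to the next whole number: n = 18 pairs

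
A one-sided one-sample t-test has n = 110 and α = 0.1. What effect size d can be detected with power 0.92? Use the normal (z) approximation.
d ≈ 0.26

Minimum detectable effect (one-sample t-test, normal approximation):
d = (z_α + z_β) / √n
d = (1.282 + 1.405) / √110
d = 2.687 / 10.488
d ≈ 0.26

By Cohen's convention (0.2 small / 0.5 medium / 0.8 large): small effect.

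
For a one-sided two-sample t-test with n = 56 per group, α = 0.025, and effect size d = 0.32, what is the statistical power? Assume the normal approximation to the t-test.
Power ≈ 0.39

Power calculation (two-sample t-test, normal approximation):
z_β = d · √(n/2) - z_α
z_β = 0.32 · √(56/2) - 1.960
z_β = 0.32 · 5.292 - 1.960
z_β = -0.267

Power = Φ(z_β) = Φ(-0.267) ≈ 0.395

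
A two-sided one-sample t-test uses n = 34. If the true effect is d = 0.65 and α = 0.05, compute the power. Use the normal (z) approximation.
Power ≈ 0.97

Power calculation (one-sample t-test, normal approximation):
z_β = d · √n - z_{α/2}
z_β = 0.65 · √34 - 1.960
z_β = 0.65 · 5.831 - 1.960
z_β = 1.830

Power = Φ(z_β) = Φ(1.830) ≈ 0.966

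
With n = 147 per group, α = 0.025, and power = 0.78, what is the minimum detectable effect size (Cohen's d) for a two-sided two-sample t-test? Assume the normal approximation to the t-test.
d ≈ 0.35

Minimum detectable effect (two-sample t-test, normal approximation):
d = (z_{α/2} + z_β) / √(n/2)
d = (2.241 + 0.772) / √(147/2)
d = 3.014 / 8.573
d ≈ 0.35

By Cohen's convention (0.2 small / 0.5 medium / 0.8 large): small effect.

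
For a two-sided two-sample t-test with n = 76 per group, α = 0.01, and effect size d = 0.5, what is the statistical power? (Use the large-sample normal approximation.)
Power ≈ 0.69

Power calculation (two-sample t-test, normal approximation):
z_β = d · √(n/2) - z_{α/2}
z_β = 0.5 · √(76/2) - 2.576
z_β = 0.5 · 6.164 - 2.576
z_β = 0.506

Power = Φ(z_β) = Φ(0.506) ≈ 0.694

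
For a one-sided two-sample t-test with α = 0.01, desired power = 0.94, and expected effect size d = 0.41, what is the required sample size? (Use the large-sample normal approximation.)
n = 180 per group

Sample size formula (two-sample t-test, normal approximation):
n = 2 · ((z_α + z_β) / d)²

z_α = 2.326 (for α = 0.01, one-sided)
z_β = 1.555 (for power = 0.94)
d = 0.41

n = 2 · ((2.326 + 1.555) / 0.41)²
n = 2 · (9.466)²
n ≈ 179.21
Round up to the next whole number: n = 180 per group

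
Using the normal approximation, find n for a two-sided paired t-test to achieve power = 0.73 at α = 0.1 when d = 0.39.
n = 34 pairs

Sample size formula (paired t-test, normal approximation):
n = ((z_{α/2} + z_β) / d)²

z_{α/2} = 1.645 (for α = 0.1, two-sided)
z_β = 0.613 (for power = 0.73)
d = 0.39

n = ((1.645 + 0.613) / 0.39)²
n = (5.790)²
n ≈ 33.52
Round up to the next whole number: n = 34 pairs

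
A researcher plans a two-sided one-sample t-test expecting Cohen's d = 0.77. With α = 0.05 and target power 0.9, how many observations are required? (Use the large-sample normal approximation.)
n = 18

Sample size formula (one-sample t-test, normal approximation):
n = ((z_{α/2} + z_β) / d)²

z_{α/2} = 1.960 (for α = 0.05, two-sided)
z_β = 1.282 (for power = 0.9)
d = 0.77

n = ((1.960 + 1.282) / 0.77)²
n = (4.210)²
n ≈ 17.72
Round up to the next whole number: n = 18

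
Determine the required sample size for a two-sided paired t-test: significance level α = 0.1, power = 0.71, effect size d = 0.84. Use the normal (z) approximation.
n = 7 pairs

Sample size formula (paired t-test, normal approximation):
n = ((z_{α/2} + z_β) / d)²

z_{α/2} = 1.645 (for α = 0.1, two-sided)
z_β = 0.553 (for power = 0.71)
d = 0.84

n = ((1.645 + 0.553) / 0.84)²
n = (2.617)²
n ≈ 6.85
Round up to the next whole number: n = 7 pairs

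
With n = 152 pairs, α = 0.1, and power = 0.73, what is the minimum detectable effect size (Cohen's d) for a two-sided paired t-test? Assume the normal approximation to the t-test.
d ≈ 0.18

Minimum detectable effect (paired t-test, normal approximation):
d = (z_{α/2} + z_β) / √n
d = (1.645 + 0.613) / √152
d = 2.258 / 12.329
d ≈ 0.18

By Cohen's convention (0.2 small / 0.5 medium / 0.8 large): very small effect.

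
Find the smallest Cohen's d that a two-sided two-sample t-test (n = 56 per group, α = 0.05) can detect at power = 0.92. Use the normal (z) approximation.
d ≈ 0.64

Minimum detectable effect (two-sample t-test, normal approximation):
d = (z_{α/2} + z_β) / √(n/2)
d = (1.960 + 1.405) / √(56/2)
d = 3.365 / 5.292
d ≈ 0.64

By Cohen's convention (0.2 small / 0.5 medium / 0.8 large): medium effect.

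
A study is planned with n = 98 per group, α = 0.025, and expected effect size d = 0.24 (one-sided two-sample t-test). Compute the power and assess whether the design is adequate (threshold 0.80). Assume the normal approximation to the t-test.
Power ≈ 0.39; the study is underpowered (power < 0.80)

Power calculation (two-sample t-test, normal approximation):
z_β = d · √(n/2) - z_α
z_β = 0.24 · √(98/2) - 1.960
z_β = 0.24 · 7.000 - 1.960
z_β = -0.280

Power = Φ(z_β) = Φ(-0.280) ≈ 0.390

Effect size d = 0.24 is small by Cohen's convention (0.2/0.5/0.8).

Threshold: power ≥ 0.80 is conventionally adequate.
Power ≈ 0.39 → the study is underpowered (power < 0.80).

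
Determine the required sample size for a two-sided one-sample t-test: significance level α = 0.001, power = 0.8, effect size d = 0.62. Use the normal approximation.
n = 45

Sample size formula (one-sample t-test, normal approximation):
n = ((z_{α/2} + z_β) / d)²

z_{α/2} = 3.291 (for α = 0.001, two-sided)
z_β = 0.842 (for power = 0.8)
d = 0.62

n = ((3.291 + 0.842) / 0.62)²
n = (6.666)²
n ≈ 44.44
Round up to the next whole number: n = 45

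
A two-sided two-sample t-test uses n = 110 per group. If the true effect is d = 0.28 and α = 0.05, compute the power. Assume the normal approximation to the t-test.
Power ≈ 0.55

Power calculation (two-sample t-test, normal approximation):
z_β = d · √(n/2) - z_{α/2}
z_β = 0.28 · √(110/2) - 1.960
z_β = 0.28 · 7.416 - 1.960
z_β = 0.117

Power = Φ(z_β) = Φ(0.117) ≈ 0.546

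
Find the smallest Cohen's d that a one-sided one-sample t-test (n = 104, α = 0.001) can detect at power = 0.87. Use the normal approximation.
d ≈ 0.41

Minimum detectable effect (one-sample t-test, normal approximation):
d = (z_α + z_β) / √n
d = (3.090 + 1.126) / √104
d = 4.217 / 10.198
d ≈ 0.41

By Cohen's convention (0.2 small / 0.5 medium / 0.8 large): small effect.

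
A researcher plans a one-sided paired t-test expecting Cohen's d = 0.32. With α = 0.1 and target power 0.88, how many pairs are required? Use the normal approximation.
n = 59 pairs

Sample size formula (paired t-test, normal approximation):
n = ((z_α + z_β) / d)²

z_α = 1.282 (for α = 0.1, one-sided)
z_β = 1.175 (for power = 0.88)
d = 0.32

n = ((1.282 + 1.175) / 0.32)²
n = (7.678)²
n ≈ 58.95
Round up to the next whole number: n = 59 pairs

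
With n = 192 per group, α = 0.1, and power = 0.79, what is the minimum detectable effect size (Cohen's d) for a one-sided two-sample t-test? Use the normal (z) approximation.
d ≈ 0.21

Minimum detectable effect (two-sample t-test, normal approximation):
d = (z_α + z_β) / √(n/2)
d = (1.282 + 0.806) / √(192/2)
d = 2.088 / 9.798
d ≈ 0.21

By Cohen's convention (0.2 small / 0.5 medium / 0.8 large): small effect.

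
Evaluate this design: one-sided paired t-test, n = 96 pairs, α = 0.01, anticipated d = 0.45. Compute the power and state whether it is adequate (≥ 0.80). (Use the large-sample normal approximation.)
Power ≈ 0.98; the study is adequately powered (power ≥ 0.80)

Power calculation (paired t-test, normal approximation):
z_β = d · √n - z_α
z_β = 0.45 · √96 - 2.326
z_β = 0.45 · 9.798 - 2.326
z_β = 2.083

Power = Φ(z_β) = Φ(2.083) ≈ 0.981

Effect size d = 0.45 is small by Cohen's convention (0.2/0.5/0.8).

Threshold: power ≥ 0.80 is conventionally adequate.
Power ≈ 0.98 → the study is adequately powered (power ≥ 0.80).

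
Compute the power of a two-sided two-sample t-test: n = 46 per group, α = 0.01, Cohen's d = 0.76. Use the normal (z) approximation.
Power ≈ 0.86

Power calculation (two-sample t-test, normal approximation):
z_β = d · √(n/2) - z_{α/2}
z_β = 0.76 · √(46/2) - 2.576
z_β = 0.76 · 4.796 - 2.576
z_β = 1.069

Power = Φ(z_β) = Φ(1.069) ≈ 0.857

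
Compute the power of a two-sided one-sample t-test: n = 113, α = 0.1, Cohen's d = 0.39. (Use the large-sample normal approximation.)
Power ≈ 0.99

Power calculation (one-sample t-test, normal approximation):
z_β = d · √n - z_{α/2}
z_β = 0.39 · √113 - 1.645
z_β = 0.39 · 10.630 - 1.645
z_β = 2.501

Power = Φ(z_β) = Φ(2.501) ≈ 0.994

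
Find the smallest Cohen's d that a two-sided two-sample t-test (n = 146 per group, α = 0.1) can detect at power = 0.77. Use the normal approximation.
d ≈ 0.28

Minimum detectable effect (two-sample t-test, normal approximation):
d = (z_{α/2} + z_β) / √(n/2)
d = (1.645 + 0.739) / √(146/2)
d = 2.384 / 8.544
d ≈ 0.28

By Cohen's convention (0.2 small / 0.5 medium / 0.8 large): small effect.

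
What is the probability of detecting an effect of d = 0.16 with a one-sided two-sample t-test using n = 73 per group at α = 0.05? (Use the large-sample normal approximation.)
Power ≈ 0.25

Power calculation (two-sample t-test, normal approximation):
z_β = d · √(n/2) - z_α
z_β = 0.16 · √(73/2) - 1.645
z_β = 0.16 · 6.042 - 1.645
z_β = -0.678

Power = Φ(z_β) = Φ(-0.678) ≈ 0.249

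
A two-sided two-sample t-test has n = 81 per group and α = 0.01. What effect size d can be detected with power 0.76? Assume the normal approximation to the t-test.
d ≈ 0.52

Minimum detectable effect (two-sample t-test, normal approximation):
d = (z_{α/2} + z_β) / √(n/2)
d = (2.576 + 0.706) / √(81/2)
d = 3.282 / 6.364
d ≈ 0.52

By Cohen's convention (0.2 small / 0.5 medium / 0.8 large): medium effect.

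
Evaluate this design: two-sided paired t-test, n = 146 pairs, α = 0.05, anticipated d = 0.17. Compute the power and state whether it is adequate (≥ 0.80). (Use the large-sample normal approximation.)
Power ≈ 0.54; the study is underpowered (power < 0.80)

Power calculation (paired t-test, normal approximation):
z_β = d · √n - z_{α/2}
z_β = 0.17 · √146 - 1.960
z_β = 0.17 · 12.083 - 1.960
z_β = 0.094

Power = Φ(z_β) = Φ(0.094) ≈ 0.538

Effect size d = 0.17 is very small by Cohen's convention (0.2/0.5/0.8).

Threshold: power ≥ 0.80 is conventionally adequate.
Power ≈ 0.54 → the study is underpowered (power < 0.80).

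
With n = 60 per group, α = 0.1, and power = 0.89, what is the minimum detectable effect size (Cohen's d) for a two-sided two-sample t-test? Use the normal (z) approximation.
d ≈ 0.52

Minimum detectable effect (two-sample t-test, normal approximation):
d = (z_{α/2} + z_β) / √(n/2)
d = (1.645 + 1.227) / √(60/2)
d = 2.871 / 5.477
d ≈ 0.52

By Cohen's convention (0.2 small / 0.5 medium / 0.8 large): medium effect.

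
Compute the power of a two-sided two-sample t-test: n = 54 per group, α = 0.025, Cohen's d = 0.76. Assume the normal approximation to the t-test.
Power ≈ 0.96

Power calculation (two-sample t-test, normal approximation):
z_β = d · √(n/2) - z_{α/2}
z_β = 0.76 · √(54/2) - 2.241
z_β = 0.76 · 5.196 - 2.241
z_β = 1.708

Power = Φ(z_β) = Φ(1.708) ≈ 0.956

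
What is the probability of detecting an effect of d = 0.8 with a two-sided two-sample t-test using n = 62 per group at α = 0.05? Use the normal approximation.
Power ≈ 0.99

Power calculation (two-sample t-test, normal approximation):
z_β = d · √(n/2) - z_{α/2}
z_β = 0.8 · √(62/2) - 1.960
z_β = 0.8 · 5.568 - 1.960
z_β = 2.494

Power = Φ(z_β) = Φ(2.494) ≈ 0.994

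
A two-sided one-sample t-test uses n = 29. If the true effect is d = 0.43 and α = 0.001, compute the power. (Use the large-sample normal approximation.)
Power ≈ 0.16

Power calculation (one-sample t-test, normal approximation):
z_β = d · √n - z_{α/2}
z_β = 0.43 · √29 - 3.291
z_β = 0.43 · 5.385 - 3.291
z_β = -0.975

Power = Φ(z_β) = Φ(-0.975) ≈ 0.165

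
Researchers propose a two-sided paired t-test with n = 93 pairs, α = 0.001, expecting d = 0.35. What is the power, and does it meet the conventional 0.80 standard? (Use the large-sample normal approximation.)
Power ≈ 0.53; the study is underpowered (power < 0.80)

Power calculation (paired t-test, normal approximation):
z_β = d · √n - z_{α/2}
z_β = 0.35 · √93 - 3.291
z_β = 0.35 · 9.644 - 3.291
z_β = 0.085

Power = Φ(z_β) = Φ(0.085) ≈ 0.534

Effect size d = 0.35 is small by Cohen's convention (0.2/0.5/0.8).

Threshold: power ≥ 0.80 is conventionally adequate.
Power ≈ 0.53 → the study is underpowered (power < 0.80).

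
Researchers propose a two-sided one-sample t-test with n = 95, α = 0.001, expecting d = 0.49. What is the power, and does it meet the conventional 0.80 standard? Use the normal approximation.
Power ≈ 0.93; the study is adequately powered (power ≥ 0.80)

Power calculation (one-sample t-test, normal approximation):
z_β = d · √n - z_{α/2}
z_β = 0.49 · √95 - 3.291
z_β = 0.49 · 9.747 - 3.291
z_β = 1.485

Power = Φ(z_β) = Φ(1.485) ≈ 0.931

Effect size d = 0.49 is small by Cohen's convention (0.2/0.5/0.8).

Threshold: power ≥ 0.80 is conventionally adequate.
Power ≈ 0.93 → the study is adequately powered (power ≥ 0.80).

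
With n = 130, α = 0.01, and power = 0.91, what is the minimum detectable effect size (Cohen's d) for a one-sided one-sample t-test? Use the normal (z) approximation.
d ≈ 0.32

Minimum detectable effect (one-sample t-test, normal approximation):
d = (z_α + z_β) / √n
d = (2.326 + 1.341) / √130
d = 3.667 / 11.402
d ≈ 0.32

By Cohen's convention (0.2 small / 0.5 medium / 0.8 large): small effect.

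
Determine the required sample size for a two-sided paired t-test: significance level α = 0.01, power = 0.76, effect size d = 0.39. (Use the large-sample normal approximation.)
n = 71 pairs

Sample size formula (paired t-test, normal approximation):
n = ((z_{α/2} + z_β) / d)²

z_{α/2} = 2.576 (for α = 0.01, two-sided)
z_β = 0.706 (for power = 0.76)
d = 0.39

n = ((2.576 + 0.706) / 0.39)²
n = (8.415)²
n ≈ 70.81
Round up to the next whole number: n = 71 pairs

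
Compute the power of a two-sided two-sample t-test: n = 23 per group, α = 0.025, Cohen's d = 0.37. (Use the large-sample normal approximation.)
Power ≈ 0.16

Power calculation (two-sample t-test, normal approximation):
z_β = d · √(n/2) - z_{α/2}
z_β = 0.37 · √(23/2) - 2.241
z_β = 0.37 · 3.391 - 2.241
z_β = -0.987

Power = Φ(z_β) = Φ(-0.987) ≈ 0.162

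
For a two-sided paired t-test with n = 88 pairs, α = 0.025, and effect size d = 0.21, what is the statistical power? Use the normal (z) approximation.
Power ≈ 0.39

Power calculation (paired t-test, normal approximation):
z_β = d · √n - z_{α/2}
z_β = 0.21 · √88 - 2.241
z_β = 0.21 · 9.381 - 2.241
z_β = -0.271

Power = Φ(z_β) = Φ(-0.271) ≈ 0.393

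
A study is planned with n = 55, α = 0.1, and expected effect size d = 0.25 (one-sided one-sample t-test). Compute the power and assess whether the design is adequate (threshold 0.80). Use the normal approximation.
Power ≈ 0.72; the study is underpowered (power < 0.80)

Power calculation (one-sample t-test, normal approximation):
z_β = d · √n - z_α
z_β = 0.25 · √55 - 1.282
z_β = 0.25 · 7.416 - 1.282
z_β = 0.572

Power = Φ(z_β) = Φ(0.572) ≈ 0.717

Effect size d = 0.25 is small by Cohen's convention (0.2/0.5/0.8).

Threshold: power ≥ 0.80 is conventionally adequate.
Power ≈ 0.72 → the study is underpowered (power < 0.80).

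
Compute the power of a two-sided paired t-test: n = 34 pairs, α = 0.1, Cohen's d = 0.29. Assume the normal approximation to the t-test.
Power ≈ 0.52

Power calculation (paired t-test, normal approximation):
z_β = d · √n - z_{α/2}
z_β = 0.29 · √34 - 1.645
z_β = 0.29 · 5.831 - 1.645
z_β = 0.046

Power = Φ(z_β) = Φ(0.046) ≈ 0.518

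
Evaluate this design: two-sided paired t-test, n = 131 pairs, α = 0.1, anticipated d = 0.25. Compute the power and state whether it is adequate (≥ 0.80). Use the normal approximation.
Power ≈ 0.89; the study is adequately powered (power ≥ 0.80)

Power calculation (paired t-test, normal approximation):
z_β = d · √n - z_{α/2}
z_β = 0.25 · √131 - 1.645
z_β = 0.25 · 11.446 - 1.645
z_β = 1.217

Power = Φ(z_β) = Φ(1.217) ≈ 0.888

Effect size d = 0.25 is small by Cohen's convention (0.2/0.5/0.8).

Threshold: power ≥ 0.80 is conventionally adequate.
Power ≈ 0.89 → the study is adequately powered (power ≥ 0.80).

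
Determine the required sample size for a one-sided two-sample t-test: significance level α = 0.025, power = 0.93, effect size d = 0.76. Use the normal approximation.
n = 41 per group

Sample size formula (two-sample t-test, normal approximation):
n = 2 · ((z_α + z_β) / d)²

z_α = 1.960 (for α = 0.025, one-sided)
z_β = 1.476 (for power = 0.93)
d = 0.76

n = 2 · ((1.960 + 1.476) / 0.76)²
n = 2 · (4.521)²
n ≈ 40.88
Round up to the next whole number: n = 41 per group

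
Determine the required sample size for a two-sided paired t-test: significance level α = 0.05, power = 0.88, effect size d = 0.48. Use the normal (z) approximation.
n = 43 pairs

Sample size formula (paired t-test, normal approximation):
n = ((z_{α/2} + z_β) / d)²

z_{α/2} = 1.960 (for α = 0.05, two-sided)
z_β = 1.175 (for power = 0.88)
d = 0.48

n = ((1.960 + 1.175) / 0.48)²
n = (6.531)²
n ≈ 42.65
Round up to the next whole number: n = 43 pairs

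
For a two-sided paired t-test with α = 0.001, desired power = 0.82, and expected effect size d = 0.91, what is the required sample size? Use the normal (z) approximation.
n = 22 pairs

Sample size formula (paired t-test, normal approximation):
n = ((z_{α/2} + z_β) / d)²

z_{α/2} = 3.291 (for α = 0.001, two-sided)
z_β = 0.915 (for power = 0.82)
d = 0.91

n = ((3.291 + 0.915) / 0.91)²
n = (4.622)²
n ≈ 21.36
Round up to the next whole number: n = 22 pairs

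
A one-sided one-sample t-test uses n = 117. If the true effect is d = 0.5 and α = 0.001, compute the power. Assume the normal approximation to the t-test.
Power ≈ 0.99

Power calculation (one-sample t-test, normal approximation):
z_β = d · √n - z_α
z_β = 0.5 · √117 - 3.090
z_β = 0.5 · 10.817 - 3.090
z_β = 2.318

Power = Φ(z_β) = Φ(2.318) ≈ 0.990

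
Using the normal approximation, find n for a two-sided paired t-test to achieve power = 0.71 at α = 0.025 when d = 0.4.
n = 49 pairs

Sample size formula (paired t-test, normal approximation):
n = ((z_{α/2} + z_β) / d)²

z_{α/2} = 2.241 (for α = 0.025, two-sided)
z_β = 0.553 (for power = 0.71)
d = 0.4

n = ((2.241 + 0.553) / 0.4)²
n = (6.985)²
n ≈ 48.79
Round up to the next whole number: n = 49 pairs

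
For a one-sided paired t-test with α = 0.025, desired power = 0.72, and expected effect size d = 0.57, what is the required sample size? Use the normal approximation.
n = 20 pairs

Sample size formula (paired t-test, normal approximation):
n = ((z_α + z_β) / d)²

z_α = 1.960 (for α = 0.025, one-sided)
z_β = 0.583 (for power = 0.72)
d = 0.57

n = ((1.960 + 0.583) / 0.57)²
n = (4.461)²
n ≈ 19.90
Round up to the next whole number: n = 20 pairs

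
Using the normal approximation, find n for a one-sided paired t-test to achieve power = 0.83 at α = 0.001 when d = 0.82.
n = 25 pairs

Sample size formula (paired t-test, normal approximation):
n = ((z_α + z_β) / d)²

z_α = 3.090 (for α = 0.001, one-sided)
z_β = 0.954 (for power = 0.83)
d = 0.82

n = ((3.090 + 0.954) / 0.82)²
n = (4.932)²
n ≈ 24.32
Round up to the next whole number: n = 25 pairs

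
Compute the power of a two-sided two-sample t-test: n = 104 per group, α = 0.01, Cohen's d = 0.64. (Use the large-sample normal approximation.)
Power ≈ 0.98

Power calculation (two-sample t-test, normal approximation):
z_β = d · √(n/2) - z_{α/2}
z_β = 0.64 · √(104/2) - 2.576
z_β = 0.64 · 7.211 - 2.576
z_β = 2.039

Power = Φ(z_β) = Φ(2.039) ≈ 0.979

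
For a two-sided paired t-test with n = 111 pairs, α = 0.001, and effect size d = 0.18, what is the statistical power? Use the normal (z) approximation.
Power ≈ 0.08

Power calculation (paired t-test, normal approximation):
z_β = d · √n - z_{α/2}
z_β = 0.18 · √111 - 3.291
z_β = 0.18 · 10.536 - 3.291
z_β = -1.394

Power = Φ(z_β) = Φ(-1.394) ≈ 0.082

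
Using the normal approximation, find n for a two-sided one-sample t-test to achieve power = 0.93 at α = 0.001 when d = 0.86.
n = 31

Sample size formula (one-sample t-test, normal approximation):
n = ((z_{α/2} + z_β) / d)²

z_{α/2} = 3.291 (for α = 0.001, two-sided)
z_β = 1.476 (for power = 0.93)
d = 0.86

n = ((3.291 + 1.476) / 0.86)²
n = (5.543)²
n ≈ 30.72
Round up to the next whole number: n = 31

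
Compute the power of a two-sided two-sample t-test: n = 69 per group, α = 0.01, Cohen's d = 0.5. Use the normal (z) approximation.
Power ≈ 0.64

Power calculation (two-sample t-test, normal approximation):
z_β = d · √(n/2) - z_{α/2}
z_β = 0.5 · √(69/2) - 2.576
z_β = 0.5 · 5.874 - 2.576
z_β = 0.361

Power = Φ(z_β) = Φ(0.361) ≈ 0.641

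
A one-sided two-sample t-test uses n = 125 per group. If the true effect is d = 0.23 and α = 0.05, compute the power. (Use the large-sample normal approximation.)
Power ≈ 0.57

Power calculation (two-sample t-test, normal approximation):
z_β = d · √(n/2) - z_α
z_β = 0.23 · √(125/2) - 1.645
z_β = 0.23 · 7.906 - 1.645
z_β = 0.173

Power = Φ(z_β) = Φ(0.173) ≈ 0.569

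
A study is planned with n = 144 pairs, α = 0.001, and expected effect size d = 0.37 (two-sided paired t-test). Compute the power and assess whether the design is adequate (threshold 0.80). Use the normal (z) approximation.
Power ≈ 0.87; the study is adequately powered (power ≥ 0.80)

Power calculation (paired t-test, normal approximation):
z_β = d · √n - z_{α/2}
z_β = 0.37 · √144 - 3.291
z_β = 0.37 · 12.000 - 3.291
z_β = 1.149

Power = Φ(z_β) = Φ(1.149) ≈ 0.875

Effect size d = 0.37 is small by Cohen's convention (0.2/0.5/0.8).

Threshold: power ≥ 0.80 is conventionally adequate.
Power ≈ 0.87 → the study is adequately powered (power ≥ 0.80).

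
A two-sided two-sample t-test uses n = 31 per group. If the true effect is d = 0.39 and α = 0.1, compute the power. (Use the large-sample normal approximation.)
Power ≈ 0.46

Power calculation (two-sample t-test, normal approximation):
z_β = d · √(n/2) - z_{α/2}
z_β = 0.39 · √(31/2) - 1.645
z_β = 0.39 · 3.937 - 1.645
z_β = -0.109

Power = Φ(z_β) = Φ(-0.109) ≈ 0.456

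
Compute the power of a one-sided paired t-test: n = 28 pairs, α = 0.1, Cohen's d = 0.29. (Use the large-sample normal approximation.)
Power ≈ 0.60

Power calculation (paired t-test, normal approximation):
z_β = d · √n - z_α
z_β = 0.29 · √28 - 1.282
z_β = 0.29 · 5.292 - 1.282
z_β = 0.253

Power = Φ(z_β) = Φ(0.253) ≈ 0.600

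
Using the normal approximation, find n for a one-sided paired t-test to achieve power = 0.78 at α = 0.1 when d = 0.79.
n = 7 pairs

Sample size formula (paired t-test, normal approximation):
n = ((z_α + z_β) / d)²

z_α = 1.282 (for α = 0.1, one-sided)
z_β = 0.772 (for power = 0.78)
d = 0.79

n = ((1.282 + 0.772) / 0.79)²
n = (2.600)²
n ≈ 6.76
Round up to the next whole number: n = 7 pairs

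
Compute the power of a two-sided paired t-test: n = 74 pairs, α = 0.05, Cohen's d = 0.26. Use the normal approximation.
Power ≈ 0.61

Power calculation (paired t-test, normal approximation):
z_β = d · √n - z_{α/2}
z_β = 0.26 · √74 - 1.960
z_β = 0.26 · 8.602 - 1.960
z_β = 0.277

Power = Φ(z_β) = Φ(0.277) ≈ 0.609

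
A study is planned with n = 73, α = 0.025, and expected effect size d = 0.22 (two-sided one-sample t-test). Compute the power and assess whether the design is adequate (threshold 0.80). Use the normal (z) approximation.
Power ≈ 0.36; the study is underpowered (power < 0.80)

Power calculation (one-sample t-test, normal approximation):
z_β = d · √n - z_{α/2}
z_β = 0.22 · √73 - 2.241
z_β = 0.22 · 8.544 - 2.241
z_β = -0.362

Power = Φ(z_β) = Φ(-0.362) ≈ 0.359

Effect size d = 0.22 is small by Cohen's convention (0.2/0.5/0.8).

Threshold: power ≥ 0.80 is conventionally adequate.
Power ≈ 0.36 → the study is underpowered (power < 0.80).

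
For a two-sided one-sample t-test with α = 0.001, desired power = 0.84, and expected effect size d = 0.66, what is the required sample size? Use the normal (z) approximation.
n = 43

Sample size formula (one-sample t-test, normal approximation):
n = ((z_{α/2} + z_β) / d)²

z_{α/2} = 3.291 (for α = 0.001, two-sided)
z_β = 0.994 (for power = 0.84)
d = 0.66

n = ((3.291 + 0.994) / 0.66)²
n = (6.492)²
n ≈ 42.15
Round up to the next whole number: n = 43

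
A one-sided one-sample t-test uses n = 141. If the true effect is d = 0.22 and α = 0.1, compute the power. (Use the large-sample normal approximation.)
Power ≈ 0.91

Power calculation (one-sample t-test, normal approximation):
z_β = d · √n - z_α
z_β = 0.22 · √141 - 1.282
z_β = 0.22 · 11.874 - 1.282
z_β = 1.331

Power = Φ(z_β) = Φ(1.331) ≈ 0.908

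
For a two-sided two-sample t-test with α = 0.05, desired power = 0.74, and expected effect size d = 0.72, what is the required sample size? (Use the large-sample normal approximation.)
n = 27 per group

Sample size formula (two-sample t-test, normal approximation):
n = 2 · ((z_{α/2} + z_β) / d)²

z_{α/2} = 1.960 (for α = 0.05, two-sided)
z_β = 0.643 (for power = 0.74)
d = 0.72

n = 2 · ((1.960 + 0.643) / 0.72)²
n = 2 · (3.615)²
n ≈ 26.14
Round up to the next whole number: n = 27 per group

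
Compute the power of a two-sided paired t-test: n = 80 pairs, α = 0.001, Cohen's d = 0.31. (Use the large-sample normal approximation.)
Power ≈ 0.30

Power calculation (paired t-test, normal approximation):
z_β = d · √n - z_{α/2}
z_β = 0.31 · √80 - 3.291
z_β = 0.31 · 8.944 - 3.291
z_β = -0.518

Power = Φ(z_β) = Φ(-0.518) ≈ 0.302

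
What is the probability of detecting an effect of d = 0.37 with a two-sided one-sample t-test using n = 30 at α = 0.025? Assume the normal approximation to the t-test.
Power ≈ 0.41

Power calculation (one-sample t-test, normal approximation):
z_β = d · √n - z_{α/2}
z_β = 0.37 · √30 - 2.241
z_β = 0.37 · 5.477 - 2.241
z_β = -0.215

Power = Φ(z_β) = Φ(-0.215) ≈ 0.415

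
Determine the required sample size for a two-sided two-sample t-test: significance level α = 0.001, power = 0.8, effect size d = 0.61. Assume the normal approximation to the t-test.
n = 92 per group

Sample size formula (two-sample t-test, normal approximation):
n = 2 · ((z_{α/2} + z_β) / d)²

z_{α/2} = 3.291 (for α = 0.001, two-sided)
z_β = 0.842 (for power = 0.8)
d = 0.61

n = 2 · ((3.291 + 0.842) / 0.61)²
n = 2 · (6.775)²
n ≈ 91.80
Round up to the next whole number: n = 92 per group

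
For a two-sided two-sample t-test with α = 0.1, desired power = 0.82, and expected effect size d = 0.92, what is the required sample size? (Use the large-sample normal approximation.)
n = 16 per group

Sample size formula (two-sample t-test, normal approximation):
n = 2 · ((z_{α/2} + z_β) / d)²

z_{α/2} = 1.645 (for α = 0.1, two-sided)
z_β = 0.915 (for power = 0.82)
d = 0.92

n = 2 · ((1.645 + 0.915) / 0.92)²
n = 2 · (2.783)²
n ≈ 15.49
Round up to the next whole number: n = 16 per group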